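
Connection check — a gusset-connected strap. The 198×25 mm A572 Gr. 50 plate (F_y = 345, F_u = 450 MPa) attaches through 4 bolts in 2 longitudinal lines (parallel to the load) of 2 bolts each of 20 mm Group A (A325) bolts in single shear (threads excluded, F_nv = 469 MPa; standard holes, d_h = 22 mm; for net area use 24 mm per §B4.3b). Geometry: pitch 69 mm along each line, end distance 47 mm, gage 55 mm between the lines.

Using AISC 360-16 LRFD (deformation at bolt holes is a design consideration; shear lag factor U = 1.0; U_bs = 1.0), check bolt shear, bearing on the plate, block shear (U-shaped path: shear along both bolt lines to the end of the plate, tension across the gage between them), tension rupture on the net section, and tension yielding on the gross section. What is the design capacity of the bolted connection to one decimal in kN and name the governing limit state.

442.0 kN (bolt shear governs)

Bolt shear: A_b = π(20)²/4 = 314.16 mm². φR_n = 0.75 × 469 × 314.16 × 4 × 1 = 442.0 kN.
Bearing (25 mm plate, F_u = 450 MPa): end bolts L_c = 47 − 22/2 = 36, R_n = min(1.2×36×25×450, 2.4×20×25×450) = 486 kN/bolt; interior L_c = 69 − 22 = 47, R_n = 540 kN/bolt. φR_n = 0.75 × (2×486 + 2×540) = 1539.0 kN.
Block shear: shear path 2×[47+1×69] = 2×116 mm, A_gv = 5800, A_nv = 2×(116 − 1.5×24)×25 = 4000 mm²; tension across gage: (55 − 1×24)×25 = 775 mm². R_n = min(0.6×450×4000, 0.6×345×5800) + 1.0×450×775 = min(1080, 1200.6) + 348.75 = 1428.8 kN. φR_n = 0.75 × 1428.8 = 1071.6 kN.
Tension rupture (net): A_n = (198 − 2×24)×25 = 3750 mm² (U = 1.0, A_e = A_n). φR_n = 0.75 × 450 × 3750 = 1265.6 kN.
Tension yield (gross): A_g = 198×25 = 4950 mm². φR_n = 0.90 × 345 × 4950 = 1537.0 kN.
Governing: min(442.0, 1539.0, 1071.6, 1265.6, 1537.0) = 442.0 kN → bolt shear.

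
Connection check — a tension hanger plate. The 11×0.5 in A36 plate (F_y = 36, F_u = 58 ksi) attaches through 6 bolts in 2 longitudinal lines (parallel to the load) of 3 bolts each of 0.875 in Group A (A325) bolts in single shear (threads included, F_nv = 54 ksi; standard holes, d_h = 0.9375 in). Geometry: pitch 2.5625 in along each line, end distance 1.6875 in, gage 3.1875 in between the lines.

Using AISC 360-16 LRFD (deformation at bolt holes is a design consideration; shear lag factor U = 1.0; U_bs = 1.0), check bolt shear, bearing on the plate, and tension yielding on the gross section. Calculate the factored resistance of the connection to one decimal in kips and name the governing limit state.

Bolt shear: A_b = π(0.875)²/4 = 0.60132 in². φR_n = 0.75 × 54 × 0.60132 × 6 × 1 = 146.1 kips.
Bearing (0.5 in plate, F_u = 58 ksi): end bolts L_c = 1.6875 − 0.9375/2 = 1.21875, R_n = min(1.2×1.21875×0.5×58, 2.4×0.875×0.5×58) = 42.413 kips/bolt; interior L_c = 2.5625 − 0.9375 = 1.625, R_n = 56.55 kips/bolt. φR_n = 0.75 × (2×42.413 + 4×56.55) = 233.3 kips.
Tension yield (gross): A_g = 11×0.5 = 5.5 in². φR_n = 0.90 × 36 × 5.5 = 178.2 kips.
Governing: min(146.1, 233.3, 178.2) = 146.1 kips → bolt shear.

146.1 kips (bolt shear governs)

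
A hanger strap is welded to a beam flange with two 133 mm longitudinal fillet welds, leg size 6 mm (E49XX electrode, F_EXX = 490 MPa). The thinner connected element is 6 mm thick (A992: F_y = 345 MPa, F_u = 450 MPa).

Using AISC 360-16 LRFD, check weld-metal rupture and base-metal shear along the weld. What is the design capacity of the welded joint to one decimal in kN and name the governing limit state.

Weld metal: throat = 0.707×6 = 4.242 mm, L = 2×133 = 266 mm. φR_n = 0.75 × 0.6 × 490 × 4.242 × 266 = 248.8 kN.
Base metal shear (6 mm plate): yield φR_n = 1.0×0.6×345×6×266 = 330.4 kN; rupture φR_n = 0.75×0.6×450×6×266 = 323.2 kN; take 323.2 kN (rupture).
Governing: min(248.8, 323.2) = 248.8 kN → weld metal.

248.8 kN (weld metal governs)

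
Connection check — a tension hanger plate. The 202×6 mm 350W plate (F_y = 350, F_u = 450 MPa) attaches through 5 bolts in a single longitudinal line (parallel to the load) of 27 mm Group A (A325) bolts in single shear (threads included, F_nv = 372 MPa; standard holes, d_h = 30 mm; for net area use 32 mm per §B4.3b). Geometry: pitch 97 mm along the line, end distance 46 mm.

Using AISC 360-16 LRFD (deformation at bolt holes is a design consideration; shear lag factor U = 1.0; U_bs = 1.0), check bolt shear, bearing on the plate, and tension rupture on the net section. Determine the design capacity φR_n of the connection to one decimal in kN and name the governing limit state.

Bolt shear: A_b = π(27)²/4 = 572.56 mm². φR_n = 0.75 × 372 × 572.56 × 5 × 1 = 798.7 kN.
Bearing (6 mm plate, F_u = 450 MPa): end bolts L_c = 46 − 30/2 = 31, R_n = min(1.2×31×6×450, 2.4×27×6×450) = 100.44 kN/bolt; interior L_c = 97 − 30 = 67, R_n = 174.96 kN/bolt. φR_n = 0.75 × (1×100.44 + 4×174.96) = 600.2 kN.
Tension rupture (net): A_n = (202 − 1×32)×6 = 1020 mm² (U = 1.0, A_e = A_n). φR_n = 0.75 × 450 × 1020 = 344.3 kN.
Governing: min(798.7, 600.2, 344.3) = 344.3 kN → net-section rupture.

344.3 kN (net-section rupture governs)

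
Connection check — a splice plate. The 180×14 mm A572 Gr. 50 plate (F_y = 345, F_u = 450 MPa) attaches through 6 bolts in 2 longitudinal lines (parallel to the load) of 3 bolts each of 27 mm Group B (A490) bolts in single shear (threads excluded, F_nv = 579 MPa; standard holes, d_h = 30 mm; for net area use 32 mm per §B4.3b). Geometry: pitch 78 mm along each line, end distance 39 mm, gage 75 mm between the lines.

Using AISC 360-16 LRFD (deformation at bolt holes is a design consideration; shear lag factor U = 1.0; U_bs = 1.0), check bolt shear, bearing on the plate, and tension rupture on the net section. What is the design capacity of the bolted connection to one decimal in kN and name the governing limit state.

Bolt shear: A_b = π(27)²/4 = 572.56 mm². φR_n = 0.75 × 579 × 572.56 × 6 × 1 = 1491.8 kN.
Bearing (14 mm plate, F_u = 450 MPa): end bolts L_c = 39 − 30/2 = 24, R_n = min(1.2×24×14×450, 2.4×27×14×450) = 181.44 kN/bolt; interior L_c = 78 − 30 = 48, R_n = 362.88 kN/bolt. φR_n = 0.75 × (2×181.44 + 4×362.88) = 1360.8 kN.
Tension rupture (net): A_n = (180 − 2×32)×14 = 1624 mm² (U = 1.0, A_e = A_n). φR_n = 0.75 × 450 × 1624 = 548.1 kN.
Governing: min(1491.8, 1360.8, 548.1) = 548.1 kN → net-section rupture.

548.1 kN (net-section rupture governs)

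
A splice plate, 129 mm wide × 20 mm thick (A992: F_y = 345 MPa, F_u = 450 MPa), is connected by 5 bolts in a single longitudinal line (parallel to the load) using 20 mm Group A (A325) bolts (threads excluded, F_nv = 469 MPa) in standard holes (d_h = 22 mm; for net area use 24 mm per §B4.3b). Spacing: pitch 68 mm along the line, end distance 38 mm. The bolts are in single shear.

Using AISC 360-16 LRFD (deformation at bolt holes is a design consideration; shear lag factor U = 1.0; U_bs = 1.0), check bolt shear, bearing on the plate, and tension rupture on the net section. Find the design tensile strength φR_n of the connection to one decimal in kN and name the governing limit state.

552.5 kN (bolt shear governs)

Bolt shear: A_b = π(20)²/4 = 314.16 mm². φR_n = 0.75 × 469 × 314.16 × 5 × 1 = 552.5 kN.
Bearing (20 mm plate, F_u = 450 MPa): end bolts L_c = 38 − 22/2 = 27, R_n = min(1.2×27×20×450, 2.4×20×20×450) = 291.6 kN/bolt; interior L_c = 68 − 22 = 46, R_n = 432 kN/bolt. φR_n = 0.75 × (1×291.6 + 4×432) = 1514.7 kN.
Tension rupture (net): A_n = (129 − 1×24)×20 = 2100 mm² (U = 1.0, A_e = A_n). φR_n = 0.75 × 450 × 2100 = 708.8 kN.
Governing: min(552.5, 1514.7, 708.8) = 552.5 kN → bolt shear.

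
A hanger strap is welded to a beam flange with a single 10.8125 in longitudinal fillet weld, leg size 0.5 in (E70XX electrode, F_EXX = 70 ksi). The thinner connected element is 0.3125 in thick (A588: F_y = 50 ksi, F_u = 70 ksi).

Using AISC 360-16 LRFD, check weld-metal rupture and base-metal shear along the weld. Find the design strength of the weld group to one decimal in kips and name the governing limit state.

101.4 kips (base-metal shear governs)

Weld metal: throat = 0.707×0.5 = 0.3535 in, L = 10.8125 in. φR_n = 0.75 × 0.6 × 70 × 0.3535 × 10.8125 = 120.4 kips.
Base metal shear (0.3125 in plate): yield φR_n = 1.0×0.6×50×0.3125×10.8125 = 101.4 kips; rupture φR_n = 0.75×0.6×70×0.3125×10.8125 = 106.4 kips; take 101.4 kips (yield).
Governing: min(120.4, 101.4) = 101.4 kips → base-metal shear.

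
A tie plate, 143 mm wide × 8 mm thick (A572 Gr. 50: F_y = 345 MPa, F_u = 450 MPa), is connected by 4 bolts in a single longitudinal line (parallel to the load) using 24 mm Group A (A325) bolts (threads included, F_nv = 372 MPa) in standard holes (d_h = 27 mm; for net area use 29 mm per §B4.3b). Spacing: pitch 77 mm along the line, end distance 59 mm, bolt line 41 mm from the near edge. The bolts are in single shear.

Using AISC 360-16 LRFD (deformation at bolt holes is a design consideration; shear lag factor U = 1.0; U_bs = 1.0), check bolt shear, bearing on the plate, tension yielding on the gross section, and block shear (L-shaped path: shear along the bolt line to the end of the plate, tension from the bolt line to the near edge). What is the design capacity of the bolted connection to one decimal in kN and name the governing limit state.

355.2 kN (gross-section yield governs)

Bolt shear: A_b = π(24)²/4 = 452.39 mm². φR_n = 0.75 × 372 × 452.39 × 4 × 1 = 504.9 kN.
Bearing (8 mm plate, F_u = 450 MPa): end bolts L_c = 59 − 27/2 = 45.5, R_n = min(1.2×45.5×8×450, 2.4×24×8×450) = 196.56 kN/bolt; interior L_c = 77 − 27 = 50, R_n = 207.36 kN/bolt. φR_n = 0.75 × (1×196.56 + 3×207.36) = 614.0 kN.
Tension yield (gross): A_g = 143×8 = 1144 mm². φR_n = 0.90 × 345 × 1144 = 355.2 kN.
Block shear: shear path 1×[59+3×77] = 1×290 mm, A_gv = 2320, A_nv = 1×(290 − 3.5×29)×8 = 1508 mm²; tension to near edge: (41 − 0.5×29)×8 = 212 mm². R_n = min(0.6×450×1508, 0.6×345×2320) + 1.0×450×212 = min(407.16, 480.24) + 95.4 = 502.56 kN. φR_n = 0.75 × 502.56 = 376.9 kN.
Governing: min(504.9, 614.0, 355.2, 376.9) = 355.2 kN → gross-section yield.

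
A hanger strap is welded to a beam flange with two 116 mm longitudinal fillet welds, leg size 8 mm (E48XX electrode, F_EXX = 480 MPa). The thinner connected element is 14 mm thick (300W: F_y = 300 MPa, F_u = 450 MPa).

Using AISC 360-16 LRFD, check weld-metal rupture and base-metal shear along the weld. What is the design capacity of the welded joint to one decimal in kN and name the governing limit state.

Weld metal: throat = 0.707×8 = 5.656 mm, L = 2×116 = 232 mm. φR_n = 0.75 × 0.6 × 480 × 5.656 × 232 = 283.4 kN.
Base metal shear (14 mm plate): yield φR_n = 1.0×0.6×300×14×232 = 584.6 kN; rupture φR_n = 0.75×0.6×450×14×232 = 657.7 kN; take 584.6 kN (yield).
Governing: min(283.4, 584.6) = 283.4 kN → weld metal.

283.4 kN (weld metal governs)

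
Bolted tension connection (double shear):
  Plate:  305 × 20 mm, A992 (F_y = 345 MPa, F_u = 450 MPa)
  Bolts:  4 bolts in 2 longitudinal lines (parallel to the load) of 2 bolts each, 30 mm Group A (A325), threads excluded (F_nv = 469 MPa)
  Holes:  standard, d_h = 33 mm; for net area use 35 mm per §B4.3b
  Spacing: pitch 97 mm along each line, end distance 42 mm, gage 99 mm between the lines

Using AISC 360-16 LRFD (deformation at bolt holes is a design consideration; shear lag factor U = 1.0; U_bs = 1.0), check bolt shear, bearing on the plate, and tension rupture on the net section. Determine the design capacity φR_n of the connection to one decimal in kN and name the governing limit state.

Bolt shear: A_b = π(30)²/4 = 706.86 mm². φR_n = 0.75 × 469 × 706.86 × 4 × 2 = 1989.1 kN.
Bearing (20 mm plate, F_u = 450 MPa): end bolts L_c = 42 − 33/2 = 25.5, R_n = min(1.2×25.5×20×450, 2.4×30×20×450) = 275.4 kN/bolt; interior L_c = 97 − 33 = 64, R_n = 648 kN/bolt. φR_n = 0.75 × (2×275.4 + 2×648) = 1385.1 kN.
Tension rupture (net): A_n = (305 − 2×35)×20 = 4700 mm² (U = 1.0, A_e = A_n). φR_n = 0.75 × 450 × 4700 = 1586.3 kN.
Governing: min(1989.1, 1385.1, 1586.3) = 1385.1 kN → bearing.

1385.1 kN (bearing governs)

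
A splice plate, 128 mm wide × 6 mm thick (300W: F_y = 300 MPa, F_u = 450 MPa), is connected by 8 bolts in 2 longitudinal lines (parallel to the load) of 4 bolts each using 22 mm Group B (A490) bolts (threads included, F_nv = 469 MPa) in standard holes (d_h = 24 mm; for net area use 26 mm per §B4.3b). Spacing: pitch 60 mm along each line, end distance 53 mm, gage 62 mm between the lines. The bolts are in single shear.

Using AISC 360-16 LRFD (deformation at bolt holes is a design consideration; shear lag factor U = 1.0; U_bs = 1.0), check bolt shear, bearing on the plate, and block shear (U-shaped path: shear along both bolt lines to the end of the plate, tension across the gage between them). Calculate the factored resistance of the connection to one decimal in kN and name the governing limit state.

418.0 kN (block shear governs)

Bolt shear: A_b = π(22)²/4 = 380.13 mm². φR_n = 0.75 × 469 × 380.13 × 8 × 1 = 1069.7 kN.
Bearing (6 mm plate, F_u = 450 MPa): end bolts L_c = 53 − 24/2 = 41, R_n = min(1.2×41×6×450, 2.4×22×6×450) = 132.84 kN/bolt; interior L_c = 60 − 24 = 36, R_n = 116.64 kN/bolt. φR_n = 0.75 × (2×132.84 + 6×116.64) = 724.1 kN.
Block shear: shear path 2×[53+3×60] = 2×233 mm, A_gv = 2796, A_nv = 2×(233 − 3.5×26)×6 = 1704 mm²; tension across gage: (62 − 1×26)×6 = 216 mm². R_n = min(0.6×450×1704, 0.6×300×2796) + 1.0×450×216 = min(460.08, 503.28) + 97.2 = 557.28 kN. φR_n = 0.75 × 557.28 = 418.0 kN.
Governing: min(1069.7, 724.1, 418.0) = 418.0 kN → block shear.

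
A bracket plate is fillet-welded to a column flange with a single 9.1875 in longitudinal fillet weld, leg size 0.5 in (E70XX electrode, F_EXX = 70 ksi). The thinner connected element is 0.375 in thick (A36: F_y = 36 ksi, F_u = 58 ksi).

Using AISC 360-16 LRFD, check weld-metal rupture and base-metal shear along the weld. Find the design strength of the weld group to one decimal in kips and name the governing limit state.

Weld metal: throat = 0.707×0.5 = 0.3535 in, L = 9.1875 in. φR_n = 0.75 × 0.6 × 70 × 0.3535 × 9.1875 = 102.3 kips.
Base metal shear (0.375 in plate): yield φR_n = 1.0×0.6×36×0.375×9.1875 = 74.4 kips; rupture φR_n = 0.75×0.6×58×0.375×9.1875 = 89.9 kips; take 74.4 kips (yield).
Governing: min(102.3, 74.4) = 74.4 kips → base-metal shear.

74.4 kips (base-metal shear governs)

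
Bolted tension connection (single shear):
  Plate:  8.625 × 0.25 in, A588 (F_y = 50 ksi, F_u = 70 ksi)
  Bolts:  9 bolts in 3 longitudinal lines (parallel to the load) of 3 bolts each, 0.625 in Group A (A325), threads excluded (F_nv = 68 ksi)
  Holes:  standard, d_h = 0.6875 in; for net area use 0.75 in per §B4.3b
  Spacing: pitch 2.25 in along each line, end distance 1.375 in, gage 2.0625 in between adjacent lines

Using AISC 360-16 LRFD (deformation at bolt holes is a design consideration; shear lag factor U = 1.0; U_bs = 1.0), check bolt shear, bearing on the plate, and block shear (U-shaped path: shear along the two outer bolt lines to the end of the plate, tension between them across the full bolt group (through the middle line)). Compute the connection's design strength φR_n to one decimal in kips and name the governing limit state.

97.5 kips (block shear governs)

Bolt shear: A_b = π(0.625)²/4 = 0.3068 in². φR_n = 0.75 × 68 × 0.3068 × 9 × 1 = 140.8 kips.
Bearing (0.25 in plate, F_u = 70 ksi): end bolts L_c = 1.375 − 0.6875/2 = 1.03125, R_n = min(1.2×1.03125×0.25×70, 2.4×0.625×0.25×70) = 21.656 kips/bolt; interior L_c = 2.25 − 0.6875 = 1.5625, R_n = 26.25 kips/bolt. φR_n = 0.75 × (3×21.656 + 6×26.25) = 166.9 kips.
Block shear: shear path 2×[1.375+2×2.25] = 2×5.875 in, A_gv = 2.9375, A_nv = 2×(5.875 − 2.5×0.75)×0.25 = 2 in²; tension across gage: (4.125 − 2×0.75)×0.25 = 0.65625 in². R_n = min(0.6×70×2, 0.6×50×2.9375) + 1.0×70×0.65625 = min(84, 88.125) + 45.938 = 129.94 kips. φR_n = 0.75 × 129.94 = 97.5 kips.
Governing: min(140.8, 166.9, 97.5) = 97.5 kips → block shear.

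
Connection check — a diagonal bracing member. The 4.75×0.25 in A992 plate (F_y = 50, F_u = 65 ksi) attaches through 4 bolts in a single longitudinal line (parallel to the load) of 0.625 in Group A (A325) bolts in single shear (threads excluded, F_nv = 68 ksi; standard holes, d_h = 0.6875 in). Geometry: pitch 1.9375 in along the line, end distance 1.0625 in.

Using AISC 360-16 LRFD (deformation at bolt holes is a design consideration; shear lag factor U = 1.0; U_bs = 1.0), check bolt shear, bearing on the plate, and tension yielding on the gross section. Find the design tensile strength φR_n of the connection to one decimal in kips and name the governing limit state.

Bolt shear: A_b = π(0.625)²/4 = 0.3068 in². φR_n = 0.75 × 68 × 0.3068 × 4 × 1 = 62.6 kips.
Bearing (0.25 in plate, F_u = 65 ksi): end bolts L_c = 1.0625 − 0.6875/2 = 0.71875, R_n = min(1.2×0.71875×0.25×65, 2.4×0.625×0.25×65) = 14.016 kips/bolt; interior L_c = 1.9375 − 0.6875 = 1.25, R_n = 24.375 kips/bolt. φR_n = 0.75 × (1×14.016 + 3×24.375) = 65.4 kips.
Tension yield (gross): A_g = 4.75×0.25 = 1.1875 in². φR_n = 0.90 × 50 × 1.1875 = 53.4 kips.
Governing: min(62.6, 65.4, 53.4) = 53.4 kips → gross-section yield.

53.4 kips (gross-section yield governs)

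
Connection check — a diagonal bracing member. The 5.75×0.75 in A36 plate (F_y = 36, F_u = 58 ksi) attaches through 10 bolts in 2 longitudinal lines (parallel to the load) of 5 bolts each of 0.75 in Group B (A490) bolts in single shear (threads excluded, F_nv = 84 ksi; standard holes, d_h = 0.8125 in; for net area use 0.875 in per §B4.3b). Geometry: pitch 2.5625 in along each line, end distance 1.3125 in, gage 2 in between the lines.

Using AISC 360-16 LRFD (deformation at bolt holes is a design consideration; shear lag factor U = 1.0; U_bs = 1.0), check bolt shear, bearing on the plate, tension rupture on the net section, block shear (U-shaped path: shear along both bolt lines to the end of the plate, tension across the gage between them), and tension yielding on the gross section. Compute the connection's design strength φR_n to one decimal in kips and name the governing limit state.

Bolt shear: A_b = π(0.75)²/4 = 0.44179 in². φR_n = 0.75 × 84 × 0.44179 × 10 × 1 = 278.3 kips.
Bearing (0.75 in plate, F_u = 58 ksi): end bolts L_c = 1.3125 − 0.8125/2 = 0.90625, R_n = min(1.2×0.90625×0.75×58, 2.4×0.75×0.75×58) = 47.306 kips/bolt; interior L_c = 2.5625 − 0.8125 = 1.75, R_n = 78.3 kips/bolt. φR_n = 0.75 × (2×47.306 + 8×78.3) = 540.8 kips.
Tension rupture (net): A_n = (5.75 − 2×0.875)×0.75 = 3 in² (U = 1.0, A_e = A_n). φR_n = 0.75 × 58 × 3 = 130.5 kips.
Block shear: shear path 2×[1.3125+4×2.5625] = 2×11.5625 in, A_gv = 17.344, A_nv = 2×(11.5625 − 4.5×0.875)×0.75 = 11.438 in²; tension across gage: (2 − 1×0.875)×0.75 = 0.84375 in². R_n = min(0.6×58×11.438, 0.6×36×17.344) + 1.0×58×0.84375 = min(398.04, 374.63) + 48.938 = 423.57 kips. φR_n = 0.75 × 423.57 = 317.7 kips.
Tension yield (gross): A_g = 5.75×0.75 = 4.3125 in². φR_n = 0.90 × 36 × 4.3125 = 139.7 kips.
Governing: min(278.3, 540.8, 130.5, 317.7, 139.7) = 130.5 kips → net-section rupture.

130.5 kips (net-section rupture governs)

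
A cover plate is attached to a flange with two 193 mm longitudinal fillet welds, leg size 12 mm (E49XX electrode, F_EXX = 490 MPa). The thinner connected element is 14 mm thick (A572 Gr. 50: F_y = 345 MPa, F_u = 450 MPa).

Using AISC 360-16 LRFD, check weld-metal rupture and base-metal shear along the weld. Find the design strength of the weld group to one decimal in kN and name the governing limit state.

Weld metal: throat = 0.707×12 = 8.484 mm, L = 2×193 = 386 mm. φR_n = 0.75 × 0.6 × 490 × 8.484 × 386 = 722.1 kN.
Base metal shear (14 mm plate): yield φR_n = 1.0×0.6×345×14×386 = 1118.6 kN; rupture φR_n = 0.75×0.6×450×14×386 = 1094.3 kN; take 1094.3 kN (rupture).
Governing: min(722.1, 1094.3) = 722.1 kN → weld metal.

722.1 kN (weld metal governs)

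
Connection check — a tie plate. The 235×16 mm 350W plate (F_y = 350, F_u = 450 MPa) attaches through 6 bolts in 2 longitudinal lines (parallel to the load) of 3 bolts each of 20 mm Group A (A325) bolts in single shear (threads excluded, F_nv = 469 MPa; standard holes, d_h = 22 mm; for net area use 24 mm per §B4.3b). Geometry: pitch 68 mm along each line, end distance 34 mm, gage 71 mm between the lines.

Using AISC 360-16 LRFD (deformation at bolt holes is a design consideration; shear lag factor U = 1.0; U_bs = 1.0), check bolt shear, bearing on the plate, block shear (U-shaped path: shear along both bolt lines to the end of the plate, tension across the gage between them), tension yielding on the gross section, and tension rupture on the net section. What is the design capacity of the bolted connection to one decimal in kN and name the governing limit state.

663.0 kN (bolt shear governs)

Bolt shear: A_b = π(20)²/4 = 314.16 mm². φR_n = 0.75 × 469 × 314.16 × 6 × 1 = 663.0 kN.
Bearing (16 mm plate, F_u = 450 MPa): end bolts L_c = 34 − 22/2 = 23, R_n = min(1.2×23×16×450, 2.4×20×16×450) = 198.72 kN/bolt; interior L_c = 68 − 22 = 46, R_n = 345.6 kN/bolt. φR_n = 0.75 × (2×198.72 + 4×345.6) = 1334.9 kN.
Block shear: shear path 2×[34+2×68] = 2×170 mm, A_gv = 5440, A_nv = 2×(170 − 2.5×24)×16 = 3520 mm²; tension across gage: (71 − 1×24)×16 = 752 mm². R_n = min(0.6×450×3520, 0.6×350×5440) + 1.0×450×752 = min(950.4, 1142.4) + 338.4 = 1288.8 kN. φR_n = 0.75 × 1288.8 = 966.6 kN.
Tension yield (gross): A_g = 235×16 = 3760 mm². φR_n = 0.90 × 350 × 3760 = 1184.4 kN.
Tension rupture (net): A_n = (235 − 2×24)×16 = 2992 mm² (U = 1.0, A_e = A_n). φR_n = 0.75 × 450 × 2992 = 1009.8 kN.
Governing: min(663.0, 1334.9, 966.6, 1184.4, 1009.8) = 663.0 kN → bolt shear.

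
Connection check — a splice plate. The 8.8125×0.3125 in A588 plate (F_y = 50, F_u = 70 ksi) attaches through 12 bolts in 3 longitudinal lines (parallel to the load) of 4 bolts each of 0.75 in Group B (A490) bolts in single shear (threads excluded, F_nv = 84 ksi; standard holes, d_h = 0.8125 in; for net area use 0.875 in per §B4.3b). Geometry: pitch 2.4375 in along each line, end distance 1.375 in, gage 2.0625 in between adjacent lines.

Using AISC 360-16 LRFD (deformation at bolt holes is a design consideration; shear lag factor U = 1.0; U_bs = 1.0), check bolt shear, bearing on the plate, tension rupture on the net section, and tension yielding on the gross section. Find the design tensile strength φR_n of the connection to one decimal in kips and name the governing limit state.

101.5 kips (net-section rupture governs)

Bolt shear: A_b = π(0.75)²/4 = 0.44179 in². φR_n = 0.75 × 84 × 0.44179 × 12 × 1 = 334.0 kips.
Bearing (0.3125 in plate, F_u = 70 ksi): end bolts L_c = 1.375 − 0.8125/2 = 0.96875, R_n = min(1.2×0.96875×0.3125×70, 2.4×0.75×0.3125×70) = 25.43 kips/bolt; interior L_c = 2.4375 − 0.8125 = 1.625, R_n = 39.375 kips/bolt. φR_n = 0.75 × (3×25.43 + 9×39.375) = 323.0 kips.
Tension rupture (net): A_n = (8.8125 − 3×0.875)×0.3125 = 1.9336 in² (U = 1.0, A_e = A_n). φR_n = 0.75 × 70 × 1.9336 = 101.5 kips.
Tension yield (gross): A_g = 8.8125×0.3125 = 2.7539 in². φR_n = 0.90 × 50 × 2.7539 = 123.9 kips.
Governing: min(334.0, 323.0, 101.5, 123.9) = 101.5 kips → net-section rupture.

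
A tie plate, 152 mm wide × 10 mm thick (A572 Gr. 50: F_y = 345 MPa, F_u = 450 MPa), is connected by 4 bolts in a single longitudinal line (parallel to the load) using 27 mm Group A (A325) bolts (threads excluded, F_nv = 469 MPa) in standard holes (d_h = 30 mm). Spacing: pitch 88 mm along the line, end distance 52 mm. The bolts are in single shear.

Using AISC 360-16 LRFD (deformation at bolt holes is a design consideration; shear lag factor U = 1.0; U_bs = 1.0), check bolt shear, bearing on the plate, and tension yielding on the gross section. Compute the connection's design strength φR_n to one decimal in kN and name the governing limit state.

472.0 kN (gross-section yield governs)

Bolt shear: A_b = π(27)²/4 = 572.56 mm². φR_n = 0.75 × 469 × 572.56 × 4 × 1 = 805.6 kN.
Bearing (10 mm plate, F_u = 450 MPa): end bolts L_c = 52 − 30/2 = 37, R_n = min(1.2×37×10×450, 2.4×27×10×450) = 199.8 kN/bolt; interior L_c = 88 − 30 = 58, R_n = 291.6 kN/bolt. φR_n = 0.75 × (1×199.8 + 3×291.6) = 806.0 kN.
Tension yield (gross): A_g = 152×10 = 1520 mm². φR_n = 0.90 × 345 × 1520 = 472.0 kN.
Governing: min(805.6, 806.0, 472.0) = 472.0 kN → gross-section yield.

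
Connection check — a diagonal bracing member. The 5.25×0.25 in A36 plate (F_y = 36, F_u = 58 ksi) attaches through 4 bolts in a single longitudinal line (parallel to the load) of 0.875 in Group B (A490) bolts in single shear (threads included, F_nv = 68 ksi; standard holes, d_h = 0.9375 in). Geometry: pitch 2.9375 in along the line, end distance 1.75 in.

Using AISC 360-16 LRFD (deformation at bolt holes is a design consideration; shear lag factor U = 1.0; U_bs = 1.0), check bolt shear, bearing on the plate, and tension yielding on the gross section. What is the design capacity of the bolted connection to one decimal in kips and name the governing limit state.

42.5 kips (gross-section yield governs)

Bolt shear: A_b = π(0.875)²/4 = 0.60132 in². φR_n = 0.75 × 68 × 0.60132 × 4 × 1 = 122.7 kips.
Bearing (0.25 in plate, F_u = 58 ksi): end bolts L_c = 1.75 − 0.9375/2 = 1.28125, R_n = min(1.2×1.28125×0.25×58, 2.4×0.875×0.25×58) = 22.294 kips/bolt; interior L_c = 2.9375 − 0.9375 = 2, R_n = 30.45 kips/bolt. φR_n = 0.75 × (1×22.294 + 3×30.45) = 85.2 kips.
Tension yield (gross): A_g = 5.25×0.25 = 1.3125 in². φR_n = 0.90 × 36 × 1.3125 = 42.5 kips.
Governing: min(122.7, 85.2, 42.5) = 42.5 kips → gross-section yield.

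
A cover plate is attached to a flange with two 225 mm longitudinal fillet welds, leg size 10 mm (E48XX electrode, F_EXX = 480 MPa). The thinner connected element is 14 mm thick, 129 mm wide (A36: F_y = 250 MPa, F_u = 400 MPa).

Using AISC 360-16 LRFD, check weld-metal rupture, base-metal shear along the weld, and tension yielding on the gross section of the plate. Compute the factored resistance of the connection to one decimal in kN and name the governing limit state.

Weld metal: throat = 0.707×10 = 7.07 mm, L = 2×225 = 450 mm. φR_n = 0.75 × 0.6 × 480 × 7.07 × 450 = 687.2 kN.
Base metal shear (14 mm plate): yield φR_n = 1.0×0.6×250×14×450 = 945.0 kN; rupture φR_n = 0.75×0.6×400×14×450 = 1134.0 kN; take 945.0 kN (yield).
Tension yield (gross): A_g = 129×14 = 1806 mm². φR_n = 0.90 × 250 × 1806 = 406.4 kN.
Governing: min(687.2, 945.0, 406.4) = 406.4 kN → gross-section yield.

406.4 kN (gross-section yield governs)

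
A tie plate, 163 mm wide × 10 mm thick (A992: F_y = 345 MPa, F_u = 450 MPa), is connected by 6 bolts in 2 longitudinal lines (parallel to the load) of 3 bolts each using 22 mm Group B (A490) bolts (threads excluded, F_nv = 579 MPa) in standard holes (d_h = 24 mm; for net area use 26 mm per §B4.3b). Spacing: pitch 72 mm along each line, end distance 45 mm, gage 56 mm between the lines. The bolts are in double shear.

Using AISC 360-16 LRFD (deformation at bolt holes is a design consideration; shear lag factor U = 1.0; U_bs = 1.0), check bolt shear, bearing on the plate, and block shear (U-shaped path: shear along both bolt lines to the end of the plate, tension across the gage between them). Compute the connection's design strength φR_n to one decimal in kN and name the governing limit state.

Bolt shear: A_b = π(22)²/4 = 380.13 mm². φR_n = 0.75 × 579 × 380.13 × 6 × 2 = 1980.9 kN.
Bearing (10 mm plate, F_u = 450 MPa): end bolts L_c = 45 − 24/2 = 33, R_n = min(1.2×33×10×450, 2.4×22×10×450) = 178.2 kN/bolt; interior L_c = 72 − 24 = 48, R_n = 237.6 kN/bolt. φR_n = 0.75 × (2×178.2 + 4×237.6) = 980.1 kN.
Block shear: shear path 2×[45+2×72] = 2×189 mm, A_gv = 3780, A_nv = 2×(189 − 2.5×26)×10 = 2480 mm²; tension across gage: (56 − 1×26)×10 = 300 mm². R_n = min(0.6×450×2480, 0.6×345×3780) + 1.0×450×300 = min(669.6, 782.46) + 135 = 804.6 kN. φR_n = 0.75 × 804.6 = 603.5 kN.
Governing: min(1980.9, 980.1, 603.5) = 603.5 kN → block shear.

603.5 kN (block shear governs)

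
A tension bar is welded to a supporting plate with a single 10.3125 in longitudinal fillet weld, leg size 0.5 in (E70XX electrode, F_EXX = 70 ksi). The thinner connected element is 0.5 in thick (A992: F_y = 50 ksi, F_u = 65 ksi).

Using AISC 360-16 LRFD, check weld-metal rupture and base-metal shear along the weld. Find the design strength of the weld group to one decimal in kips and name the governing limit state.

Weld metal: throat = 0.707×0.5 = 0.3535 in, L = 10.3125 in. φR_n = 0.75 × 0.6 × 70 × 0.3535 × 10.3125 = 114.8 kips.
Base metal shear (0.5 in plate): yield φR_n = 1.0×0.6×50×0.5×10.3125 = 154.7 kips; rupture φR_n = 0.75×0.6×65×0.5×10.3125 = 150.8 kips; take 150.8 kips (rupture).
Governing: min(114.8, 150.8) = 114.8 kips → weld metal.

114.8 kips (weld metal governs)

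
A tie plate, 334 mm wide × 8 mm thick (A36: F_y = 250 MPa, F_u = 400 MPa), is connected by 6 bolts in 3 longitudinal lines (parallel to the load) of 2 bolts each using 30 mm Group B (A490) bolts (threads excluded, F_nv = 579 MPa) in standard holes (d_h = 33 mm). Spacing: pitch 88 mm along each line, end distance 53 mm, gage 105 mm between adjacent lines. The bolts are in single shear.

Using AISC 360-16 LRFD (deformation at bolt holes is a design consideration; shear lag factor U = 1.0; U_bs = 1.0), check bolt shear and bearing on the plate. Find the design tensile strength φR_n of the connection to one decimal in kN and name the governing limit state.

Bolt shear: A_b = π(30)²/4 = 706.86 mm². φR_n = 0.75 × 579 × 706.86 × 6 × 1 = 1841.7 kN.
Bearing (8 mm plate, F_u = 400 MPa): end bolts L_c = 53 − 33/2 = 36.5, R_n = min(1.2×36.5×8×400, 2.4×30×8×400) = 140.16 kN/bolt; interior L_c = 88 − 33 = 55, R_n = 211.2 kN/bolt. φR_n = 0.75 × (3×140.16 + 3×211.2) = 790.6 kN.
Governing: min(1841.7, 790.6) = 790.6 kN → bearing.

790.6 kN (bearing governs)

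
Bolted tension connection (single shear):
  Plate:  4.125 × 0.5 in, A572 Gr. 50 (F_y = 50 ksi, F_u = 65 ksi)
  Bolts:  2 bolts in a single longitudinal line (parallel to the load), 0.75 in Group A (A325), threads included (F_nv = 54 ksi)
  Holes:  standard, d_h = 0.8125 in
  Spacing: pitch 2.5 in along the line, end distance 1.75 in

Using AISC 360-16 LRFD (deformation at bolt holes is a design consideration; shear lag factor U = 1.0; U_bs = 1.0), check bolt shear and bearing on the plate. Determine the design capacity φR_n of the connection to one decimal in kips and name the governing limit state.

Bolt shear: A_b = π(0.75)²/4 = 0.44179 in². φR_n = 0.75 × 54 × 0.44179 × 2 × 1 = 35.8 kips.
Bearing (0.5 in plate, F_u = 65 ksi): end bolts L_c = 1.75 − 0.8125/2 = 1.34375, R_n = min(1.2×1.34375×0.5×65, 2.4×0.75×0.5×65) = 52.406 kips/bolt; interior L_c = 2.5 − 0.8125 = 1.6875, R_n = 58.5 kips/bolt. φR_n = 0.75 × (1×52.406 + 1×58.5) = 83.2 kips.
Governing: min(35.8, 83.2) = 35.8 kips → bolt shear.

35.8 kips (bolt shear governs)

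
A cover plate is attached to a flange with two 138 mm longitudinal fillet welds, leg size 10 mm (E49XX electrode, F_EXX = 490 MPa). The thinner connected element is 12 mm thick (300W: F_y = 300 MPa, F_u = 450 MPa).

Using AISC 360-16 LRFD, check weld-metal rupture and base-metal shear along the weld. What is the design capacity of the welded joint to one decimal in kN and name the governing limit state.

430.3 kN (weld metal governs)

Weld metal: throat = 0.707×10 = 7.07 mm, L = 2×138 = 276 mm. φR_n = 0.75 × 0.6 × 490 × 7.07 × 276 = 430.3 kN.
Base metal shear (12 mm plate): yield φR_n = 1.0×0.6×300×12×276 = 596.2 kN; rupture φR_n = 0.75×0.6×450×12×276 = 670.7 kN; take 596.2 kN (yield).
Governing: min(430.3, 596.2) = 430.3 kN → weld metal.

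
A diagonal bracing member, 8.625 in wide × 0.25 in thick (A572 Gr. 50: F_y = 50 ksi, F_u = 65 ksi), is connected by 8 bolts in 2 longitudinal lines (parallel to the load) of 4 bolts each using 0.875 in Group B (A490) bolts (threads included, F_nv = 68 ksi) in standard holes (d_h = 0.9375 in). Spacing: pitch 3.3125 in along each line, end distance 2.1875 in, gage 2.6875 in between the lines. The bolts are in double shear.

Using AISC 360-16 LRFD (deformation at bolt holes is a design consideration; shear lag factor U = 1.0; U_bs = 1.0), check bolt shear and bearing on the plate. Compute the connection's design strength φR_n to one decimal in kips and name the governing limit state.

Bolt shear: A_b = π(0.875)²/4 = 0.60132 in². φR_n = 0.75 × 68 × 0.60132 × 8 × 2 = 490.7 kips.
Bearing (0.25 in plate, F_u = 65 ksi): end bolts L_c = 2.1875 − 0.9375/2 = 1.71875, R_n = min(1.2×1.71875×0.25×65, 2.4×0.875×0.25×65) = 33.516 kips/bolt; interior L_c = 3.3125 − 0.9375 = 2.375, R_n = 34.125 kips/bolt. φR_n = 0.75 × (2×33.516 + 6×34.125) = 203.8 kips.
Governing: min(490.7, 203.8) = 203.8 kips → bearing.

203.8 kips (bearing governs)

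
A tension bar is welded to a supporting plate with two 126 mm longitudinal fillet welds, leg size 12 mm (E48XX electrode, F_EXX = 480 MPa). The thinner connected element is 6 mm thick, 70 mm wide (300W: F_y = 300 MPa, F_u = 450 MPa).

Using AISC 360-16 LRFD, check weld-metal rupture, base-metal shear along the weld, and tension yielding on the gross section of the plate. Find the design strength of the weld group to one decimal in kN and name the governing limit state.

113.4 kN (gross-section yield governs)

Weld metal: throat = 0.707×12 = 8.484 mm, L = 2×126 = 252 mm. φR_n = 0.75 × 0.6 × 480 × 8.484 × 252 = 461.8 kN.
Base metal shear (6 mm plate): yield φR_n = 1.0×0.6×300×6×252 = 272.2 kN; rupture φR_n = 0.75×0.6×450×6×252 = 306.2 kN; take 272.2 kN (yield).
Tension yield (gross): A_g = 70×6 = 420 mm². φR_n = 0.90 × 300 × 420 = 113.4 kN.
Governing: min(461.8, 272.2, 113.4) = 113.4 kN → gross-section yield.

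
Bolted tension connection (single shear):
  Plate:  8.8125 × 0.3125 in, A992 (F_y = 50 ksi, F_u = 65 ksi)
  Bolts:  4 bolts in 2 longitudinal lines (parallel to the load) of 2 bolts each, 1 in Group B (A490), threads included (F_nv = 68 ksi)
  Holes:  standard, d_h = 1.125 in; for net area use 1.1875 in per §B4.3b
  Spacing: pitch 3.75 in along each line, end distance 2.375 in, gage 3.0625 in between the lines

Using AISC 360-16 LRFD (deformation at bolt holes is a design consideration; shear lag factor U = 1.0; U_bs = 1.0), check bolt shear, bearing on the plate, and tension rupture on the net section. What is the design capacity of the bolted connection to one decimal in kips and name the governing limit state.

98.1 kips (net-section rupture governs)

Bolt shear: A_b = π(1)²/4 = 0.7854 in². φR_n = 0.75 × 68 × 0.7854 × 4 × 1 = 160.2 kips.
Bearing (0.3125 in plate, F_u = 65 ksi): end bolts L_c = 2.375 − 1.125/2 = 1.8125, R_n = min(1.2×1.8125×0.3125×65, 2.4×1×0.3125×65) = 44.18 kips/bolt; interior L_c = 3.75 − 1.125 = 2.625, R_n = 48.75 kips/bolt. φR_n = 0.75 × (2×44.18 + 2×48.75) = 139.4 kips.
Tension rupture (net): A_n = (8.8125 − 2×1.1875)×0.3125 = 2.0117 in² (U = 1.0, A_e = A_n). φR_n = 0.75 × 65 × 2.0117 = 98.1 kips.
Governing: min(160.2, 139.4, 98.1) = 98.1 kips → net-section rupture.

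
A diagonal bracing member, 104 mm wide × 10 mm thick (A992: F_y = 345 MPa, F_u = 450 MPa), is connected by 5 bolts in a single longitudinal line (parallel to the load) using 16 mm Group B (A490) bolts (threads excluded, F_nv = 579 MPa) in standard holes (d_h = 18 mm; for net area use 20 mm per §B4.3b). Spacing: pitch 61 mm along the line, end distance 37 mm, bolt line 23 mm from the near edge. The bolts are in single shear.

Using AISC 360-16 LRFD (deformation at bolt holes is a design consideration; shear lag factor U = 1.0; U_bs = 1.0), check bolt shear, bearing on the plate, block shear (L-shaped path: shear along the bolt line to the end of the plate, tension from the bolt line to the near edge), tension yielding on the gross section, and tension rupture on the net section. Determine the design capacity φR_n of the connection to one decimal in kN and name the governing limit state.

283.5 kN (net-section rupture governs)

Bolt shear: A_b = π(16)²/4 = 201.06 mm². φR_n = 0.75 × 579 × 201.06 × 5 × 1 = 436.6 kN.
Bearing (10 mm plate, F_u = 450 MPa): end bolts L_c = 37 − 18/2 = 28, R_n = min(1.2×28×10×450, 2.4×16×10×450) = 151.2 kN/bolt; interior L_c = 61 − 18 = 43, R_n = 172.8 kN/bolt. φR_n = 0.75 × (1×151.2 + 4×172.8) = 631.8 kN.
Block shear: shear path 1×[37+4×61] = 1×281 mm, A_gv = 2810, A_nv = 1×(281 − 4.5×20)×10 = 1910 mm²; tension to near edge: (23 − 0.5×20)×10 = 130 mm². R_n = min(0.6×450×1910, 0.6×345×2810) + 1.0×450×130 = min(515.7, 581.67) + 58.5 = 574.2 kN. φR_n = 0.75 × 574.2 = 430.7 kN.
Tension yield (gross): A_g = 104×10 = 1040 mm². φR_n = 0.90 × 345 × 1040 = 322.9 kN.
Tension rupture (net): A_n = (104 − 1×20)×10 = 840 mm² (U = 1.0, A_e = A_n). φR_n = 0.75 × 450 × 840 = 283.5 kN.
Governing: min(436.6, 631.8, 430.7, 322.9, 283.5) = 283.5 kN → net-section rupture.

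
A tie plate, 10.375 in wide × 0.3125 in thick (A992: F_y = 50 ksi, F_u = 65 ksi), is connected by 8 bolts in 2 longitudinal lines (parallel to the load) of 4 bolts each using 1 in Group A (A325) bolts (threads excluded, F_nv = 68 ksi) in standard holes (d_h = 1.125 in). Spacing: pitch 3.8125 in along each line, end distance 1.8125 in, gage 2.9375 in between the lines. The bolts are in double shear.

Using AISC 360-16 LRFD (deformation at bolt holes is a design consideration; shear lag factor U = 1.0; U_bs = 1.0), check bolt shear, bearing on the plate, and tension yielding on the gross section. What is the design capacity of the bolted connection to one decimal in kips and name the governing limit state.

Bolt shear: A_b = π(1)²/4 = 0.7854 in². φR_n = 0.75 × 68 × 0.7854 × 8 × 2 = 640.9 kips.
Bearing (0.3125 in plate, F_u = 65 ksi): end bolts L_c = 1.8125 − 1.125/2 = 1.25, R_n = min(1.2×1.25×0.3125×65, 2.4×1×0.3125×65) = 30.469 kips/bolt; interior L_c = 3.8125 − 1.125 = 2.6875, R_n = 48.75 kips/bolt. φR_n = 0.75 × (2×30.469 + 6×48.75) = 265.1 kips.
Tension yield (gross): A_g = 10.375×0.3125 = 3.2422 in². φR_n = 0.90 × 50 × 3.2422 = 145.9 kips.
Governing: min(640.9, 265.1, 145.9) = 145.9 kips → gross-section yield.

145.9 kips (gross-section yield governs)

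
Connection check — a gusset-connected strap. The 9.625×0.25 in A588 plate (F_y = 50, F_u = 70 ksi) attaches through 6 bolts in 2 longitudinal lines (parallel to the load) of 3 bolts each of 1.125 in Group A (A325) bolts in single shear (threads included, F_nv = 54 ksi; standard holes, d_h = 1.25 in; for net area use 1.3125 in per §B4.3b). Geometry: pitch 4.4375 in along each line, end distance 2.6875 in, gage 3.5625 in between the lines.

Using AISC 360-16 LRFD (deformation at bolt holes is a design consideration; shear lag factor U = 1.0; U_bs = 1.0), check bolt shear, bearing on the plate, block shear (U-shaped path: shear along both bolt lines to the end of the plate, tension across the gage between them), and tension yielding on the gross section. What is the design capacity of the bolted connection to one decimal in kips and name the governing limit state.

108.3 kips (gross-section yield governs)

Bolt shear: A_b = π(1.125)²/4 = 0.99402 in². φR_n = 0.75 × 54 × 0.99402 × 6 × 1 = 241.5 kips.
Bearing (0.25 in plate, F_u = 70 ksi): end bolts L_c = 2.6875 − 1.25/2 = 2.0625, R_n = min(1.2×2.0625×0.25×70, 2.4×1.125×0.25×70) = 43.313 kips/bolt; interior L_c = 4.4375 − 1.25 = 3.1875, R_n = 47.25 kips/bolt. φR_n = 0.75 × (2×43.313 + 4×47.25) = 206.7 kips.
Block shear: shear path 2×[2.6875+2×4.4375] = 2×11.5625 in, A_gv = 5.7813, A_nv = 2×(11.5625 − 2.5×1.3125)×0.25 = 4.1406 in²; tension across gage: (3.5625 − 1×1.3125)×0.25 = 0.5625 in². R_n = min(0.6×70×4.1406, 0.6×50×5.7813) + 1.0×70×0.5625 = min(173.91, 173.44) + 39.375 = 212.82 kips. φR_n = 0.75 × 212.82 = 159.6 kips.
Tension yield (gross): A_g = 9.625×0.25 = 2.4063 in². φR_n = 0.90 × 50 × 2.4063 = 108.3 kips.
Governing: min(241.5, 206.7, 159.6, 108.3) = 108.3 kips → gross-section yield.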